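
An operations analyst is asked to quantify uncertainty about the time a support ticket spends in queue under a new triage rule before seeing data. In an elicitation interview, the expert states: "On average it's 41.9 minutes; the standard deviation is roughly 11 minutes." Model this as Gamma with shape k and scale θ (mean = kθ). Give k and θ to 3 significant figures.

For Gamma(k, scale θ): mean = kθ, variance = kθ², so CV = 1/√k.
CV = SD/mean = 11/41.9 = 0.2625, hence k = 1/CV² = 14.5.
Then θ = mean/k = 41.9/14.5 = 2.89.

k ≈ 14.5, θ ≈ 2.89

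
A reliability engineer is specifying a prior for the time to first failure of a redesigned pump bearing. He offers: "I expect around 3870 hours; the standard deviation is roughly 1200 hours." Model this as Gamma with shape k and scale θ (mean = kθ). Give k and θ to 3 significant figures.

For Gamma(k, scale θ): mean = kθ, variance = kθ², so CV = 1/√k.
CV = SD/mean = 1200/3870 = 0.3101, hence k = 1/CV² = 10.4.
Then θ = mean/k = 3870/10.4 = 372.

k ≈ 10.4, θ ≈ 372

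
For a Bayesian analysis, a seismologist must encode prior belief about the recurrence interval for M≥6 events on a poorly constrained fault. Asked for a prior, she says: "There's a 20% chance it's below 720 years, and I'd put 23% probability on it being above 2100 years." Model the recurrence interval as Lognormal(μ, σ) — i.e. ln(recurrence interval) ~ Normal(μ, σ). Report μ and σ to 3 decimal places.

μ ≈ 7.149, σ ≈ 0.677

If T ~ Lognormal(μ,σ) then ln T ~ Normal(μ,σ), so the p-quantile of ln T is μ + z_p·σ.
ln(720) = 6.579 and ln(2100) = 7.65; z_{0.2} = -0.8416, z_{0.77} = 0.7388.
σ = (7.65 − 6.579)/(0.7388 − (-0.8416)) = 0.677.
μ = 6.579 − (-0.8416)·0.677 = 7.149.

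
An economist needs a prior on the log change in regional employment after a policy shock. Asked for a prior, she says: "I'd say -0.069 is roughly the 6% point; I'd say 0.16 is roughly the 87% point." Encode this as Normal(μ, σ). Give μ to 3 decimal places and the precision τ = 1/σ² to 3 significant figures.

The p-quantile of Normal(μ,σ) is μ + z_p·σ, with z_{0.06} = -1.555 and z_{0.87} = 1.126.
Eliminate σ: μ = (z₂·x₁ − z₁·x₂)/(z₂ − z₁) = (1.126·-0.069 − (-1.555)·0.16)/2.681 = 0.064.
Then σ = (x₂ − x₁)/(z₂ − z₁) = (0.16 − -0.069)/2.681 = 0.085.
Precision τ = 1/σ² = 1/0.08541² = 137.

μ = 0.064, τ = 137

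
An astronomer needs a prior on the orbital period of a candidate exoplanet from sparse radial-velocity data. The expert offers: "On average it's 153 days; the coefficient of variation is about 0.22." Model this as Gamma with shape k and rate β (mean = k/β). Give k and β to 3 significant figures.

k ≈ 20.7, β ≈ 0.135

For Gamma(k, rate β): mean = k/β, variance = k/β², so CV = 1/√k.
CV = 0.22, hence k = 1/CV² = 20.7.
Then β = k/mean = 20.7/153 = 0.135.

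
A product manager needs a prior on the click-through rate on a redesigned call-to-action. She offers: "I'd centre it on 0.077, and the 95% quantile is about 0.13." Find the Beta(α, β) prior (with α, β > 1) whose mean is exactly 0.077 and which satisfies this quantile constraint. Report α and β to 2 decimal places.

α ≈ 6.39, β ≈ 76.58

With mean 0.077 fixed, write α = 0.077s, β = 0.923s where s = α+β.
Need P(θ < 0.13) = 0.95 under Beta(0.077s, 0.923s). Normal approximation: (q−m)/√(m(1−m)/s) ≈ z_{0.95} = 1.64, so s ≈ 0.077·0.923·(1.64)²/(0.13−0.077)² = 68.5.
At s = 68.5: P(θ<0.13) ≈ 0.935. Adjusting to match 0.95 gives s ≈ 82.97.
So α = 0.077·82.97 ≈ 6.39, β = 0.923·82.97 ≈ 76.58.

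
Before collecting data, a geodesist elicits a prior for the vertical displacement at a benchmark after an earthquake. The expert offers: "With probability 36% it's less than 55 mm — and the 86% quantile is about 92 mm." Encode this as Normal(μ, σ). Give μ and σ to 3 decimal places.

μ = 64.218, σ = 25.716

The p-quantile of Normal(μ,σ) is μ + z_p·σ, with z_{0.36} = -0.3585 and z_{0.86} = 1.08.
Eliminate σ: μ = (z₂·x₁ − z₁·x₂)/(z₂ − z₁) = (1.08·55 − (-0.3585)·92)/1.439 = 64.218.
Then σ = (x₂ − x₁)/(z₂ − z₁) = (92 − 55)/1.439 = 25.716.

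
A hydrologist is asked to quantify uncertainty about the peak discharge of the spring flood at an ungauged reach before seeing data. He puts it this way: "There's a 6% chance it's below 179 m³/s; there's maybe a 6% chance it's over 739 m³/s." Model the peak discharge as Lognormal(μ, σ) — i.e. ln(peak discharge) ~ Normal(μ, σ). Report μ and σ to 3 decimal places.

If T ~ Lognormal(μ,σ) then ln T ~ Normal(μ,σ), so the p-quantile of ln T is μ + z_p·σ.
ln(179) = 5.187 and ln(739) = 6.605; z_{0.06} = -1.555, z_{0.94} = 1.555.
σ = (6.605 − 5.187)/(1.555 − (-1.555)) = 0.456.
μ = 5.187 − (-1.555)·0.456 = 5.896.

μ ≈ 5.896, σ ≈ 0.456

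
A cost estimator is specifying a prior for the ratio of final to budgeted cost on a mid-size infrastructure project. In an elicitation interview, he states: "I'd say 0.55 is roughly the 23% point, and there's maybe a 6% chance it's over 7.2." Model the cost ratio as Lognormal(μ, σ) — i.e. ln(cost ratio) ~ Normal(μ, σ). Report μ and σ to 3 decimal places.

If T ~ Lognormal(μ,σ) then ln T ~ Normal(μ,σ), so the p-quantile of ln T is μ + z_p·σ.
ln(0.55) = -0.5978 and ln(7.2) = 1.974; z_{0.23} = -0.7388, z_{0.94} = 1.555.
σ = (1.974 − -0.5978)/(1.555 − (-0.7388)) = 1.121.
μ = -0.5978 − (-0.7388)·1.121 = 0.231.

μ ≈ 0.231, σ ≈ 1.121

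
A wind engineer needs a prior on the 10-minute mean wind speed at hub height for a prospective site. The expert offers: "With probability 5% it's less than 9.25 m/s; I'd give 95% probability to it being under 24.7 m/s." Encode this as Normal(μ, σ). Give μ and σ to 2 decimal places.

μ = 16.98, σ = 4.70

The p-quantile of Normal(μ,σ) is μ + z_p·σ, with z_{0.05} = -1.645 and z_{0.95} = 1.645.
Eliminate σ: μ = (z₂·x₁ − z₁·x₂)/(z₂ − z₁) = (1.645·9.25 − (-1.645)·24.7)/3.29 = 16.98.
Then σ = (x₂ − x₁)/(z₂ − z₁) = (24.7 − 9.25)/3.29 = 4.70.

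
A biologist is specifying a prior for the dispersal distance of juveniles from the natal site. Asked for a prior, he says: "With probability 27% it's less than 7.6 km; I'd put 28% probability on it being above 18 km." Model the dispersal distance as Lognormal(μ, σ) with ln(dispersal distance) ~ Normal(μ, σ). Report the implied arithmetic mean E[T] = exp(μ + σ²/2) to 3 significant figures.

E[T] ≈ 15.3 km

If T ~ Lognormal(μ,σ) then ln T ~ Normal(μ,σ), so the p-quantile of ln T is μ + z_p·σ.
ln(7.6) = 2.028 and ln(18) = 2.89; z_{0.27} = -0.6128, z_{0.72} = 0.5828.
σ = (2.89 − 2.028)/(0.5828 − (-0.6128)) = 0.721.
μ = 2.028 − (-0.6128)·0.721 = 2.470.
E[T] = exp(μ + σ²/2) = exp(2.470 + 0.2600) = 15.3 km.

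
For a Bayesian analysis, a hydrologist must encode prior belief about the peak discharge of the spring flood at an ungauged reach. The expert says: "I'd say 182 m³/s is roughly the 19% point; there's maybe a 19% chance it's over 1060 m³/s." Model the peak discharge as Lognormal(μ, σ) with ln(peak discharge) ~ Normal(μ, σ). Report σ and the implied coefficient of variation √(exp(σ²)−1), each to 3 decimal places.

If T ~ Lognormal(μ,σ) then ln T ~ Normal(μ,σ), so the p-quantile of ln T is μ + z_p·σ.
ln(182) = 5.204 and ln(1060) = 6.966; z_{0.19} = -0.8779, z_{0.81} = 0.8779.
σ = (6.966 − 5.204)/(0.8779 − (-0.8779)) = 1.004.
μ = 5.204 − (-0.8779)·1.004 = 6.085.
CV = √(exp(σ²)−1) = √(exp(1.0071)−1) = 1.318.

σ ≈ 1.004, CV ≈ 1.318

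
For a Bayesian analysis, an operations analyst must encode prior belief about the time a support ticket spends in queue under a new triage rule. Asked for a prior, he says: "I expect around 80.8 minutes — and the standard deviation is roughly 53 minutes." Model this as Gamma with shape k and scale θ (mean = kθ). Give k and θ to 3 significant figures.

For Gamma(k, scale θ): mean = kθ, variance = kθ², so CV = 1/√k.
CV = SD/mean = 53/80.8 = 0.6559, hence k = 1/CV² = 2.32.
Then θ = mean/k = 80.8/2.32 = 34.8.

k ≈ 2.32, θ ≈ 34.8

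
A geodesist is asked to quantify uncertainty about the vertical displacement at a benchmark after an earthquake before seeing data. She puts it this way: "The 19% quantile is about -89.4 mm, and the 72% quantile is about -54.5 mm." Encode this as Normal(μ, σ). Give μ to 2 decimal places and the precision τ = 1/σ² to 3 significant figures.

μ = -68.43, τ = 0.00175

The p-quantile of Normal(μ,σ) is μ + z_p·σ, with z_{0.19} = -0.8779 and z_{0.72} = 0.5828.
Eliminate σ: μ = (z₂·x₁ − z₁·x₂)/(z₂ − z₁) = (0.5828·-89.4 − (-0.8779)·-54.5)/1.461 = -68.43.
Then σ = (x₂ − x₁)/(z₂ − z₁) = (-54.5 − -89.4)/1.461 = 23.89.
Precision τ = 1/σ² = 1/23.89² = 0.00175.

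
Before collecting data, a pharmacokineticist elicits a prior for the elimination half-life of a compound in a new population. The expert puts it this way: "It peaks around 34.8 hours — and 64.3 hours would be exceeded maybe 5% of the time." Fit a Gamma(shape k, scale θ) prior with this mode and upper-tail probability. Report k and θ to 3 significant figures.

k ≈ 8.39, θ ≈ 4.71

Gamma(k,θ) with k>1 has mode (k−1)θ, so θ = 34.8/(k−1).
Need P(X < 64.3) = 0.95 with θ tied to k this way. Start at k = 2, θ = 34.8: P(X<64.3) ≈ 0.551.
Too low — raise k to concentrate. Iterating converges to k ≈ 8.39.
Then θ = 34.8/(8.39−1) ≈ 4.71.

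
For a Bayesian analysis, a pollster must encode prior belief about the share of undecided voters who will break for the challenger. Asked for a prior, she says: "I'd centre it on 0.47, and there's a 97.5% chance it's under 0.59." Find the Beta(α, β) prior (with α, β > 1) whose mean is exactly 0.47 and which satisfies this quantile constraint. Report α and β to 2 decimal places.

α ≈ 31.01, β ≈ 34.96

With mean 0.47 fixed, write α = 0.47s, β = 0.53s where s = α+β.
Need P(θ < 0.59) = 0.975 under Beta(0.47s, 0.53s). Normal approximation: (q−m)/√(m(1−m)/s) ≈ z_{0.975} = 1.96, so s ≈ 0.47·0.53·(1.96)²/(0.59−0.47)² = 66.5.
At s = 66.5: P(θ<0.59) ≈ 0.975. Adjusting to match 0.975 gives s ≈ 65.97.
So α = 0.47·65.97 ≈ 31.01, β = 0.53·65.97 ≈ 34.96.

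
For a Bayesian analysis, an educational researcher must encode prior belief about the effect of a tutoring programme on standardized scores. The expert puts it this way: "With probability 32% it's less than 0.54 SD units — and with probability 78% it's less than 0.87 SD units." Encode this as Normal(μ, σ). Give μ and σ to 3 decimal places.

μ = 0.664, σ = 0.266

The p-quantile of Normal(μ,σ) is μ + z_p·σ, with z_{0.32} = -0.4677 and z_{0.78} = 0.7722.
Eliminate σ: μ = (z₂·x₁ − z₁·x₂)/(z₂ − z₁) = (0.7722·0.54 − (-0.4677)·0.87)/1.24 = 0.664.
Then σ = (x₂ − x₁)/(z₂ − z₁) = (0.87 − 0.54)/1.24 = 0.266.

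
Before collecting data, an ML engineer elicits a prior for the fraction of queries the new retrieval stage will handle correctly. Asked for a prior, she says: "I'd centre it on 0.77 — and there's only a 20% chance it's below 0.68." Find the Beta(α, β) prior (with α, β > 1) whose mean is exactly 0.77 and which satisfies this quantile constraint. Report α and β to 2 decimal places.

α ≈ 10.71, β ≈ 3.20

With mean 0.77 fixed, write α = 0.77s, β = 0.23s where s = α+β.
Need P(θ < 0.68) = 0.2 under Beta(0.77s, 0.23s). Normal approximation: (q−m)/√(m(1−m)/s) ≈ z_{0.2} = -0.842, so s ≈ 0.77·0.23·(-0.842)²/(0.68−0.77)² = 15.5.
At s = 15.5: P(θ<0.68) ≈ 0.190. Adjusting to match 0.2 gives s ≈ 13.91.
So α = 0.77·13.91 ≈ 10.71, β = 0.23·13.91 ≈ 3.20.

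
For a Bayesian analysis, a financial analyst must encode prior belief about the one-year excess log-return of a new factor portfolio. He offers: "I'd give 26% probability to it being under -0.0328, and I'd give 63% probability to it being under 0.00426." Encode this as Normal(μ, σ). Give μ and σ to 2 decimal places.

For Normal(μ,σ), the p-quantile is μ + z_p·σ. Here z_{0.26} = -0.6433, z_{0.63} = 0.3319.
So -0.0328 = μ − 0.6433σ and 0.00426 = μ + 0.3319σ.
Subtracting: σ = (0.00426 − -0.0328)/(0.3319 − (-0.6433)) = 0.04.
Then μ = -0.0328 − (-0.6433)·0.04 = -0.01.

μ = -0.01, σ = 0.04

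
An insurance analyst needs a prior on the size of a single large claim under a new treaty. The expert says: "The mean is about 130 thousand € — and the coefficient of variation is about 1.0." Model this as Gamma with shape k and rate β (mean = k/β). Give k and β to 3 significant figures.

For Gamma(k, rate β): mean = k/β, variance = k/β², so CV = 1/√k.
CV = 1.0, hence k = 1/CV² = 1.
Then β = k/mean = 1/130 = 0.00769.

k ≈ 1, β ≈ 0.00769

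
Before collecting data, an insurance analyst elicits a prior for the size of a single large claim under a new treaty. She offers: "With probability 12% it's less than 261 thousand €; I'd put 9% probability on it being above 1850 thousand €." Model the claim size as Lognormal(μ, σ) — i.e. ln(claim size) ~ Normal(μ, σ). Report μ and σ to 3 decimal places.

μ ≈ 6.479, σ ≈ 0.778

If T ~ Lognormal(μ,σ) then ln T ~ Normal(μ,σ), so the p-quantile of ln T is μ + z_p·σ.
ln(261) = 5.565 and ln(1850) = 7.523; z_{0.12} = -1.175, z_{0.91} = 1.341.
σ = (7.523 − 5.565)/(1.341 − (-1.175)) = 0.778.
μ = 5.565 − (-1.175)·0.778 = 6.479.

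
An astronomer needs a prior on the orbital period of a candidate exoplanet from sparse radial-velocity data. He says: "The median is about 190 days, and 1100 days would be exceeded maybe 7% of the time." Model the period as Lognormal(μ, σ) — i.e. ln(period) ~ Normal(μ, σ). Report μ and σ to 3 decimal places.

μ ≈ 5.247, σ ≈ 1.190

If T ~ Lognormal(μ,σ) then ln T ~ Normal(μ,σ), so the p-quantile of ln T is μ + z_p·σ.
ln(190) = 5.247 and ln(1100) = 7.003; z_{0.5} = 0, z_{0.93} = 1.476.
σ = (7.003 − 5.247)/(1.476 − (0)) = 1.190.
μ = 5.247 − (0)·1.190 = 5.247.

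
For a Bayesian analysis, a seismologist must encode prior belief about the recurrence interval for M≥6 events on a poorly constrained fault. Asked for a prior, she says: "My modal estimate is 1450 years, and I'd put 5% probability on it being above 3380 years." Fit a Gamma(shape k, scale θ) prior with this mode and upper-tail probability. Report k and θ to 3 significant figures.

k ≈ 4.82, θ ≈ 380

Gamma(k,θ) with k>1 has mode (k−1)θ, so θ = 1450/(k−1).
Need P(X < 3380) = 0.95 with θ tied to k this way. Start at k = 2, θ = 1450: P(X<3380) ≈ 0.676.
Too low — raise k to concentrate. Iterating converges to k ≈ 4.82.
Then θ = 1450/(4.82−1) ≈ 380.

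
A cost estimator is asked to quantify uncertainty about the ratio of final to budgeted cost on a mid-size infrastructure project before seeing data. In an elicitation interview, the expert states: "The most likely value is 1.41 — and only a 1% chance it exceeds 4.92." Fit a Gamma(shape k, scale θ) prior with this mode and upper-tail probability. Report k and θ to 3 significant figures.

k ≈ 3.78, θ ≈ 0.508

Gamma(k,θ) with k>1 has mode (k−1)θ, so θ = 1.41/(k−1).
Need P(X < 4.92) = 0.99 with θ tied to k this way. Start at k = 2, θ = 1.41: P(X<4.92) ≈ 0.863.
Too low — raise k to concentrate. Iterating converges to k ≈ 3.78.
Then θ = 1.41/(3.78−1) ≈ 0.508.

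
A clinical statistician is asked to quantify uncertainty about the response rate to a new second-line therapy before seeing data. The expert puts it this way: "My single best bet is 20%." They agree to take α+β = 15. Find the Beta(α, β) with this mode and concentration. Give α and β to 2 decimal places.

α = 3.60, β = 11.40

For α,β > 1 the Beta mode is (α−1)/(α+β−2). With α+β = 15, the mode is (α−1)/13.
Set (α−1)/13 = 0.2 → α = 1 + 0.2·13 = 3.60.
β = 15 − α = 11.40.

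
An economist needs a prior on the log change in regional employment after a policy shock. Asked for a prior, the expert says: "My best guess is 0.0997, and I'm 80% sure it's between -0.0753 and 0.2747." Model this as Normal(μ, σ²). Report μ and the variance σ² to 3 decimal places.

μ = 0.100, σ² = 0.019

A symmetric 80% interval runs μ ± z·σ with z = 1.282.
Half-width = 0.175, so σ = 0.175/1.282 = 0.1366 and σ² = 0.019.
μ is the stated best guess, 0.100.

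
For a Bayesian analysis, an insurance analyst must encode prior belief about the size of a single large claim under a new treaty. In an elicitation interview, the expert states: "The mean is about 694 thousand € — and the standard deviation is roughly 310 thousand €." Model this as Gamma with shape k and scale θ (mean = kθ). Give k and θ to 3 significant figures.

k ≈ 5.01, θ ≈ 138

For Gamma(k, scale θ): mean = kθ, variance = kθ², so CV = 1/√k.
CV = SD/mean = 310/694 = 0.4467, hence k = 1/CV² = 5.01.
Then θ = mean/k = 694/5.01 = 138.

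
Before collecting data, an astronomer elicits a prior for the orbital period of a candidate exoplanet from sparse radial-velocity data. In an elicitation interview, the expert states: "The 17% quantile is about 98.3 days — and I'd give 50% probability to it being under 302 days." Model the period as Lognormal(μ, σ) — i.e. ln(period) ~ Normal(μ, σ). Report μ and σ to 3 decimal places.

If T ~ Lognormal(μ,σ) then ln T ~ Normal(μ,σ), so the p-quantile of ln T is μ + z_p·σ.
ln(98.3) = 4.588 and ln(302) = 5.71; z_{0.17} = -0.9542, z_{0.5} = 0.
σ = (5.71 − 4.588)/(0 − (-0.9542)) = 1.176.
μ = 4.588 − (-0.9542)·1.176 = 5.710.

μ ≈ 5.710, σ ≈ 1.176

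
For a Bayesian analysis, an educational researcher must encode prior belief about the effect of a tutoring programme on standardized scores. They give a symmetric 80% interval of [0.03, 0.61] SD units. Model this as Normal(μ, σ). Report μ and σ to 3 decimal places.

μ = 0.320, σ = 0.226

A symmetric 80% interval runs μ ± z·σ with z = 1.282.
Half-width = 0.29, so σ = 0.29/1.282 = 0.226.
μ is the interval midpoint, 0.320.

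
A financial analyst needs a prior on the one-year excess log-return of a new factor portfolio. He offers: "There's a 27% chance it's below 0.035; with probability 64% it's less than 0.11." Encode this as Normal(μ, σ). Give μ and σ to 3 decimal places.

μ = 0.082, σ = 0.077

For Normal(μ,σ), the p-quantile is μ + z_p·σ. Here z_{0.27} = -0.6128, z_{0.64} = 0.3585.
So 0.035 = μ − 0.6128σ and 0.11 = μ + 0.3585σ.
Subtracting: σ = (0.11 − 0.035)/(0.3585 − (-0.6128)) = 0.077.
Then μ = 0.035 − (-0.6128)·0.077 = 0.082.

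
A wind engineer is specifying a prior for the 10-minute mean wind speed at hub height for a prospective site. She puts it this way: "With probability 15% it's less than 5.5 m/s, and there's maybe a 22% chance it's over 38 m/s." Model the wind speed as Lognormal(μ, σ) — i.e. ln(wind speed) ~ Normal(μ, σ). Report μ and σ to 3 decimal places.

μ ≈ 2.812, σ ≈ 1.069

If T ~ Lognormal(μ,σ) then ln T ~ Normal(μ,σ), so the p-quantile of ln T is μ + z_p·σ.
ln(5.5) = 1.705 and ln(38) = 3.638; z_{0.15} = -1.036, z_{0.78} = 0.7722.
σ = (3.638 − 1.705)/(0.7722 − (-1.036)) = 1.069.
μ = 1.705 − (-1.036)·1.069 = 2.812.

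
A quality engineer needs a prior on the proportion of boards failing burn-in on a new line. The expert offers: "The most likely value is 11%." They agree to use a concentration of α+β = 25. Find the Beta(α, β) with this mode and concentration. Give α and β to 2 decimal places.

α = 3.53, β = 21.47

For α,β > 1 the Beta mode is (α−1)/(α+β−2). With α+β = 25, the mode is (α−1)/23.
Set (α−1)/23 = 0.11 → α = 1 + 0.11·23 = 3.53.
β = 25 − α = 21.47.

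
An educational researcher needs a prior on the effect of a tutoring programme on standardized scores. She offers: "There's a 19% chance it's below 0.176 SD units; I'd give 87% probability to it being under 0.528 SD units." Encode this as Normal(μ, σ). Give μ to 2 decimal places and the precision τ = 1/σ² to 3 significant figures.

μ = 0.33, τ = 32.4

For Normal(μ,σ), the p-quantile is μ + z_p·σ. Here z_{0.19} = -0.8779, z_{0.87} = 1.126.
So 0.176 = μ − 0.8779σ and 0.528 = μ + 1.126σ.
Subtracting: σ = (0.528 − 0.176)/(1.126 − (-0.8779)) = 0.18.
Then μ = 0.176 − (-0.8779)·0.18 = 0.33.
Precision τ = 1/σ² = 1/0.1756² = 32.4.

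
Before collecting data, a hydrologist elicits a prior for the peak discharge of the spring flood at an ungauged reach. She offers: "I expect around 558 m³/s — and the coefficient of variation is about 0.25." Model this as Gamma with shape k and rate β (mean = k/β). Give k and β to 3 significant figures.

k ≈ 16, β ≈ 0.0287

For Gamma(k, rate β): mean = k/β, variance = k/β², so CV = 1/√k.
CV = 0.25, hence k = 1/CV² = 16.
Then β = k/mean = 16/558 = 0.0287.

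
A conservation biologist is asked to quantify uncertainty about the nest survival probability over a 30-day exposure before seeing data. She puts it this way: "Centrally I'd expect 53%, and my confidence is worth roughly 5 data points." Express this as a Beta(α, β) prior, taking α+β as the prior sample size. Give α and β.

α = 2.65, β = 2.35

Under the effective-sample-size interpretation, Beta(α, β) has prior mean α/(α+β) and prior sample size α+β.
So α+β = 5 and α/(α+β) = 0.53, giving α = 0.53·5 = 2.65 and β = 5 − 2.65 = 2.35.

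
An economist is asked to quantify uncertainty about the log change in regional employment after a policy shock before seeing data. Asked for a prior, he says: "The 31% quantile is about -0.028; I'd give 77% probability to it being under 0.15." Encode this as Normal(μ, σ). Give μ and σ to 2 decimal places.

For Normal(μ,σ), the p-quantile is μ + z_p·σ. Here z_{0.31} = -0.4959, z_{0.77} = 0.7388.
So -0.028 = μ − 0.4959σ and 0.15 = μ + 0.7388σ.
Subtracting: σ = (0.15 − -0.028)/(0.7388 − (-0.4959)) = 0.14.
Then μ = -0.028 − (-0.4959)·0.14 = 0.04.

μ = 0.04, σ = 0.14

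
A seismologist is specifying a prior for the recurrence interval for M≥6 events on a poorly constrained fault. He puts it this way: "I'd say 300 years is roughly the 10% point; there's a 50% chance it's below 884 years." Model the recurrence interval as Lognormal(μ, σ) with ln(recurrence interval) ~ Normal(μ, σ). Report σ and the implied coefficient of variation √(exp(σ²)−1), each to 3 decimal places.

If T ~ Lognormal(μ,σ) then ln T ~ Normal(μ,σ), so the p-quantile of ln T is μ + z_p·σ.
ln(300) = 5.704 and ln(884) = 6.784; z_{0.1} = -1.282, z_{0.5} = 0.
σ = (6.784 − 5.704)/(0 − (-1.282)) = 0.843.
μ = 5.704 − (-1.282)·0.843 = 6.784.
CV = √(exp(σ²)−1) = √(exp(0.7111)−1) = 1.018.

σ ≈ 0.843, CV ≈ 1.018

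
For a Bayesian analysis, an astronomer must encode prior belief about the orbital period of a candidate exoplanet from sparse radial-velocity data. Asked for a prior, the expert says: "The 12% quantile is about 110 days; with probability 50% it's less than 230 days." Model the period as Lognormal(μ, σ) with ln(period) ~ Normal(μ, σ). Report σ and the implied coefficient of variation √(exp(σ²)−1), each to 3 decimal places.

If T ~ Lognormal(μ,σ) then ln T ~ Normal(μ,σ), so the p-quantile of ln T is μ + z_p·σ.
ln(110) = 4.7 and ln(230) = 5.438; z_{0.12} = -1.175, z_{0.5} = 0.
σ = (5.438 − 4.7)/(0 − (-1.175)) = 0.628.
μ = 4.7 − (-1.175)·0.628 = 5.438.
CV = √(exp(σ²)−1) = √(exp(0.3941)−1) = 0.695.

σ ≈ 0.628, CV ≈ 0.695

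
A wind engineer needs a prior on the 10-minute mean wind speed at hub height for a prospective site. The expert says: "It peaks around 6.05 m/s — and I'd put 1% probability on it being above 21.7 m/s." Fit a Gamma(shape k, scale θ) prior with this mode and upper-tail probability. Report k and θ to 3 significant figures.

k ≈ 3.64, θ ≈ 2.29

Gamma(k,θ) with k>1 has mode (k−1)θ, so θ = 6.05/(k−1).
Need P(X < 21.7) = 0.99 with θ tied to k this way. Start at k = 2, θ = 6.05: P(X<21.7) ≈ 0.873.
Too low — raise k to concentrate. Iterating converges to k ≈ 3.64.
Then θ = 6.05/(3.64−1) ≈ 2.29.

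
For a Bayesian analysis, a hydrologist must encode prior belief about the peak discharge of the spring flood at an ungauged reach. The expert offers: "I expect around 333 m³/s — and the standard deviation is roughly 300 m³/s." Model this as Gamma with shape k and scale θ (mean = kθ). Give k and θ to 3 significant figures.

k ≈ 1.23, θ ≈ 270

For Gamma(k, scale θ): mean = kθ, variance = kθ², so CV = 1/√k.
CV = SD/mean = 300/333 = 0.9009, hence k = 1/CV² = 1.23.
Then θ = mean/k = 333/1.23 = 270.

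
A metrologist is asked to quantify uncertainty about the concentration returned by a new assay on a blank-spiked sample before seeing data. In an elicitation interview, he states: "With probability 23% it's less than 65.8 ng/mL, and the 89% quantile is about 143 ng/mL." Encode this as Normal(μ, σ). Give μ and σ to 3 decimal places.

For Normal(μ,σ), the p-quantile is μ + z_p·σ. Here z_{0.23} = -0.7388, z_{0.89} = 1.227.
So 65.8 = μ − 0.7388σ and 143 = μ + 1.227σ.
Subtracting: σ = (143 − 65.8)/(1.227 − (-0.7388)) = 39.280.
Then μ = 65.8 − (-0.7388)·39.280 = 94.822.

μ = 94.822, σ = 39.280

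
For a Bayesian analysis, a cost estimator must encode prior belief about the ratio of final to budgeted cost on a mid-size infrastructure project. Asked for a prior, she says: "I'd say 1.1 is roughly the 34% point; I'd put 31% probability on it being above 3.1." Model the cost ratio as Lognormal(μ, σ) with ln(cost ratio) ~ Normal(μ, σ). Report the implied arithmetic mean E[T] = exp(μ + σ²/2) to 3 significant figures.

If T ~ Lognormal(μ,σ) then ln T ~ Normal(μ,σ), so the p-quantile of ln T is μ + z_p·σ.
ln(1.1) = 0.09531 and ln(3.1) = 1.131; z_{0.34} = -0.4125, z_{0.69} = 0.4959.
σ = (1.131 − 0.09531)/(0.4959 − (-0.4125)) = 1.141.
μ = 0.09531 − (-0.4125)·1.141 = 0.566.
E[T] = exp(μ + σ²/2) = exp(0.566 + 0.6506) = 3.37.

E[T] ≈ 3.37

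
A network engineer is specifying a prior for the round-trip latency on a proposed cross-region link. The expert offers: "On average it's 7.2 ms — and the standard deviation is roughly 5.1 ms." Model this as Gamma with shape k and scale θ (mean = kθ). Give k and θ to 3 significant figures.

k ≈ 1.99, θ ≈ 3.61

For Gamma(k, scale θ): mean = kθ, variance = kθ², so CV = 1/√k.
CV = SD/mean = 5.1/7.2 = 0.7083, hence k = 1/CV² = 1.99.
Then θ = mean/k = 7.2/1.99 = 3.61.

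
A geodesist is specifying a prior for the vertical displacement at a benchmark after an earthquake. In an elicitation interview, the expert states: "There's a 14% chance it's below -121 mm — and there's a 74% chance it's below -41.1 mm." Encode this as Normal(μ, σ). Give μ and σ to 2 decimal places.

μ = -70.92, σ = 46.35

The p-quantile of Normal(μ,σ) is μ + z_p·σ, with z_{0.14} = -1.08 and z_{0.74} = 0.6433.
Eliminate σ: μ = (z₂·x₁ − z₁·x₂)/(z₂ − z₁) = (0.6433·-121 − (-1.08)·-41.1)/1.724 = -70.92.
Then σ = (x₂ − x₁)/(z₂ − z₁) = (-41.1 − -121)/1.724 = 46.35.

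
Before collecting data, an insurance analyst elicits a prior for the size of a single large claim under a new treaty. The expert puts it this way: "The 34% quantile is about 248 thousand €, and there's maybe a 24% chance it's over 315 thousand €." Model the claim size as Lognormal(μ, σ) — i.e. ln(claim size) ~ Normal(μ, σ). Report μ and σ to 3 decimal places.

μ ≈ 5.602, σ ≈ 0.214

If T ~ Lognormal(μ,σ) then ln T ~ Normal(μ,σ), so the p-quantile of ln T is μ + z_p·σ.
ln(248) = 5.513 and ln(315) = 5.753; z_{0.34} = -0.4125, z_{0.76} = 0.7063.
σ = (5.753 − 5.513)/(0.7063 − (-0.4125)) = 0.214.
μ = 5.513 − (-0.4125)·0.214 = 5.602.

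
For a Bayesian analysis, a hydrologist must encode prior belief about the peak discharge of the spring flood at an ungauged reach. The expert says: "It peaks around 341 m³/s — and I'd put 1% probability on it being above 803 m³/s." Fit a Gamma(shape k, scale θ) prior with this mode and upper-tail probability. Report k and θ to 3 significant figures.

k ≈ 7.48, θ ≈ 52.6

Gamma(k,θ) with k>1 has mode (k−1)θ, so θ = 341/(k−1).
Need P(X < 803) = 0.99 with θ tied to k this way. Start at k = 2, θ = 341: P(X<803) ≈ 0.682.
Too low — raise k to concentrate. Iterating converges to k ≈ 7.48.
Then θ = 341/(7.48−1) ≈ 52.6.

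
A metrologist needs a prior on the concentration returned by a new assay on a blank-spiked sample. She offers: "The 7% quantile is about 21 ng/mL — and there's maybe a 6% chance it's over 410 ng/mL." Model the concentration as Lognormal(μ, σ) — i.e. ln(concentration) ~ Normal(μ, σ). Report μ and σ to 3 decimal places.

μ ≈ 4.492, σ ≈ 0.981

If T ~ Lognormal(μ,σ) then ln T ~ Normal(μ,σ), so the p-quantile of ln T is μ + z_p·σ.
ln(21) = 3.045 and ln(410) = 6.016; z_{0.07} = -1.476, z_{0.94} = 1.555.
σ = (6.016 − 3.045)/(1.555 − (-1.476)) = 0.981.
μ = 3.045 − (-1.476)·0.981 = 4.492.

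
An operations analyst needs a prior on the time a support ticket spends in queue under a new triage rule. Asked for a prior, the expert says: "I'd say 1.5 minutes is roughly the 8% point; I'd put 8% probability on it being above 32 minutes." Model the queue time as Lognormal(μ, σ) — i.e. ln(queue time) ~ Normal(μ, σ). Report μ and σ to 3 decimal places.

If T ~ Lognormal(μ,σ) then ln T ~ Normal(μ,σ), so the p-quantile of ln T is μ + z_p·σ.
ln(1.5) = 0.4055 and ln(32) = 3.466; z_{0.08} = -1.405, z_{0.92} = 1.405.
σ = (3.466 − 0.4055)/(1.405 − (-1.405)) = 1.089.
μ = 0.4055 − (-1.405)·1.089 = 1.936.

μ ≈ 1.936, σ ≈ 1.089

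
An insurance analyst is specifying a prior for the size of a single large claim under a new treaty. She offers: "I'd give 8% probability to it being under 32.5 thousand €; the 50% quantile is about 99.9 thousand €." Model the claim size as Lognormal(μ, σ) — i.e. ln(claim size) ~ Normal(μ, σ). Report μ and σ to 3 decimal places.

If T ~ Lognormal(μ,σ) then ln T ~ Normal(μ,σ), so the p-quantile of ln T is μ + z_p·σ.
ln(32.5) = 3.481 and ln(99.9) = 4.604; z_{0.08} = -1.405, z_{0.5} = 0.
σ = (4.604 − 3.481)/(0 − (-1.405)) = 0.799.
μ = 3.481 − (-1.405)·0.799 = 4.604.

μ ≈ 4.604, σ ≈ 0.799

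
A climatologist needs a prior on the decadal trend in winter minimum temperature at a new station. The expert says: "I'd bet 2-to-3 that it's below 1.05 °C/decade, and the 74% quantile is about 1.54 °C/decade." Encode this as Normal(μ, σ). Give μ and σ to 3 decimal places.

For Normal(μ,σ), the p-quantile is μ + z_p·σ. Here z_{0.4} = -0.2533, z_{0.74} = 0.6433.
So 1.05 = μ − 0.2533σ and 1.54 = μ + 0.6433σ.
Subtracting: σ = (1.54 − 1.05)/(0.6433 − (-0.2533)) = 0.546.
Then μ = 1.05 − (-0.2533)·0.546 = 1.188.

μ = 1.188, σ = 0.546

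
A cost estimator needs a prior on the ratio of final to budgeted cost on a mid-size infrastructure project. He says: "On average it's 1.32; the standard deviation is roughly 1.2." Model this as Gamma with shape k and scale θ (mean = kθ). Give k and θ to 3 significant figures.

For Gamma(k, scale θ): mean = kθ, variance = kθ², so CV = 1/√k.
CV = SD/mean = 1.2/1.32 = 0.9091, hence k = 1/CV² = 1.21.
Then θ = mean/k = 1.32/1.21 = 1.09.

k ≈ 1.21, θ ≈ 1.09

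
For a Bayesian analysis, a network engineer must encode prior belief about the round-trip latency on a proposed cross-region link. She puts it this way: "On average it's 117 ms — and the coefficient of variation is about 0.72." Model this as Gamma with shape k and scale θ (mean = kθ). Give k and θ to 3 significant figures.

k ≈ 1.93, θ ≈ 60.7

For Gamma(k, scale θ): mean = kθ, variance = kθ², so CV = 1/√k.
CV = 0.72, hence k = 1/CV² = 1.93.
Then θ = mean/k = 117/1.93 = 60.7.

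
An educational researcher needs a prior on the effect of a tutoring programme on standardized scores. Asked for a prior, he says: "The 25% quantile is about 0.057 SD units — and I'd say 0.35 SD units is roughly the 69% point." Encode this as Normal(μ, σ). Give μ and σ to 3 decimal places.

For Normal(μ,σ), the p-quantile is μ + z_p·σ. Here z_{0.25} = -0.6745, z_{0.69} = 0.4959.
So 0.057 = μ − 0.6745σ and 0.35 = μ + 0.4959σ.
Subtracting: σ = (0.35 − 0.057)/(0.4959 − (-0.6745)) = 0.250.
Then μ = 0.057 − (-0.6745)·0.250 = 0.226.

μ = 0.226, σ = 0.250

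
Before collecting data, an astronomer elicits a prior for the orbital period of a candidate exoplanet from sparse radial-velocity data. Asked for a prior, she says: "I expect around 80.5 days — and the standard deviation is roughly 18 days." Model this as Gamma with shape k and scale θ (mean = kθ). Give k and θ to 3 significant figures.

k ≈ 20, θ ≈ 4.02

For Gamma(k, scale θ): mean = kθ, variance = kθ², so CV = 1/√k.
CV = SD/mean = 18/80.5 = 0.2236, hence k = 1/CV² = 20.
Then θ = mean/k = 80.5/20 = 4.02.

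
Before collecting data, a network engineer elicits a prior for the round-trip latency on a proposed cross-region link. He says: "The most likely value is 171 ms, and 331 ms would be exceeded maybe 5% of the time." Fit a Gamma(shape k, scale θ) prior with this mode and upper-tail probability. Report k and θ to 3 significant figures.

k ≈ 7.37, θ ≈ 26.9

Gamma(k,θ) with k>1 has mode (k−1)θ, so θ = 171/(k−1).
Need P(X < 331) = 0.95 with θ tied to k this way. Start at k = 2, θ = 171: P(X<331) ≈ 0.576.
Too low — raise k to concentrate. Iterating converges to k ≈ 7.37.
Then θ = 171/(7.37−1) ≈ 26.9.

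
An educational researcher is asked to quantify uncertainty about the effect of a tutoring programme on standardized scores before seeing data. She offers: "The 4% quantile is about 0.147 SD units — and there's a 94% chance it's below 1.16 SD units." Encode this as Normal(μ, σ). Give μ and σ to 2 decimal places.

For Normal(μ,σ), the p-quantile is μ + z_p·σ. Here z_{0.04} = -1.751, z_{0.94} = 1.555.
So 0.147 = μ − 1.751σ and 1.16 = μ + 1.555σ.
Subtracting: σ = (1.16 − 0.147)/(1.555 − (-1.751)) = 0.31.
Then μ = 0.147 − (-1.751)·0.31 = 0.68.

μ = 0.68, σ = 0.31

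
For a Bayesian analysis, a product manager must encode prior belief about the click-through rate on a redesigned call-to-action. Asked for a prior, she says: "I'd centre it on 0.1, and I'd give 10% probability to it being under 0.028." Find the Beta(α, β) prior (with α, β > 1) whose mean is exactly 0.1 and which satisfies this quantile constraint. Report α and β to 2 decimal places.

With mean 0.1 fixed, write α = 0.1s, β = 0.9s where s = α+β.
Need P(θ < 0.028) = 0.1 under Beta(0.1s, 0.9s). Normal approximation: (q−m)/√(m(1−m)/s) ≈ z_{0.1} = -1.28, so s ≈ 0.1·0.9·(-1.28)²/(0.028−0.1)² = 28.5.
At s = 28.5: P(θ<0.028) ≈ 0.052. Adjusting to match 0.1 gives s ≈ 19.73.
So α = 0.1·19.73 ≈ 1.97, β = 0.9·19.73 ≈ 17.76.

α ≈ 1.97, β ≈ 17.76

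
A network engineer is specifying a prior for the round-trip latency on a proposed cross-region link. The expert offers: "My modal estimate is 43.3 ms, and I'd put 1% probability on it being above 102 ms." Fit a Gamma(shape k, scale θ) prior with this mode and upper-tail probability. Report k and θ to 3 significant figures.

Gamma(k,θ) with k>1 has mode (k−1)θ, so θ = 43.3/(k−1).
Need P(X < 102) = 0.99 with θ tied to k this way. Start at k = 2, θ = 43.3: P(X<102) ≈ 0.682.
Too low — raise k to concentrate. Iterating converges to k ≈ 7.48.
Then θ = 43.3/(7.48−1) ≈ 6.69.

k ≈ 7.48, θ ≈ 6.69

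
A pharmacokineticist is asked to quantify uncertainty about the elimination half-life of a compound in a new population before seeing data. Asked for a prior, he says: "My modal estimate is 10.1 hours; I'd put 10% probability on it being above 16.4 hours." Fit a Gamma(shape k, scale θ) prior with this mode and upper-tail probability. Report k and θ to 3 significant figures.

k ≈ 9.01, θ ≈ 1.26

Gamma(k,θ) with k>1 has mode (k−1)θ, so θ = 10.1/(k−1).
Need P(X < 16.4) = 0.9 with θ tied to k this way. Start at k = 2, θ = 10.1: P(X<16.4) ≈ 0.483.
Too low — raise k to concentrate. Iterating converges to k ≈ 9.01.
Then θ = 10.1/(9.01−1) ≈ 1.26.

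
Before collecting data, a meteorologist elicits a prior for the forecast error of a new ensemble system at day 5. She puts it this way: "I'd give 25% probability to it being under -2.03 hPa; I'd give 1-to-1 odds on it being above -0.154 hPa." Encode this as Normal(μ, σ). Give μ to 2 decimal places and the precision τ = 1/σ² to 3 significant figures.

The p-quantile of Normal(μ,σ) is μ + z_p·σ, with z_{0.25} = -0.6745 and z_{0.5} = 0.
Eliminate σ: μ = (z₂·x₁ − z₁·x₂)/(z₂ − z₁) = (0·-2.03 − (-0.6745)·-0.154)/0.6745 = -0.15.
Then σ = (x₂ − x₁)/(z₂ − z₁) = (-0.154 − -2.03)/0.6745 = 2.78.
Precision τ = 1/σ² = 1/2.781² = 0.129.

μ = -0.15, τ = 0.129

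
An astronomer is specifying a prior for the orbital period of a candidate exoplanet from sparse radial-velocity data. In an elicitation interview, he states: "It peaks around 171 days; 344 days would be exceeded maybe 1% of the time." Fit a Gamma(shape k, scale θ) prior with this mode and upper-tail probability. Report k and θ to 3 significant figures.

Gamma(k,θ) with k>1 has mode (k−1)θ, so θ = 171/(k−1).
Need P(X < 344) = 0.99 with θ tied to k this way. Start at k = 2, θ = 171: P(X<344) ≈ 0.597.
Too low — raise k to concentrate. Iterating converges to k ≈ 11.
Then θ = 171/(11−1) ≈ 17.

k ≈ 11, θ ≈ 17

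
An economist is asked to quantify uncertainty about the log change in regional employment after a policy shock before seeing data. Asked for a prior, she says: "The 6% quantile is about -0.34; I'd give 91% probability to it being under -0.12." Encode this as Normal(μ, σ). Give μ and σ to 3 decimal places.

For Normal(μ,σ), the p-quantile is μ + z_p·σ. Here z_{0.06} = -1.555, z_{0.91} = 1.341.
So -0.34 = μ − 1.555σ and -0.12 = μ + 1.341σ.
Subtracting: σ = (-0.12 − -0.34)/(1.341 − (-1.555)) = 0.076.
Then μ = -0.34 − (-1.555)·0.076 = -0.222.

μ = -0.222, σ = 0.076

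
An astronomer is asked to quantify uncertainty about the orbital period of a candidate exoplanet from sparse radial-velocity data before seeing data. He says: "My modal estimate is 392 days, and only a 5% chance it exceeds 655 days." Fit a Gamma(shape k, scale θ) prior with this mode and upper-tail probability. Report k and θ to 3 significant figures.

k ≈ 11.6, θ ≈ 37

Gamma(k,θ) with k>1 has mode (k−1)θ, so θ = 392/(k−1).
Need P(X < 655) = 0.95 with θ tied to k this way. Start at k = 2, θ = 392: P(X<655) ≈ 0.498.
Too low — raise k to concentrate. Iterating converges to k ≈ 11.6.
Then θ = 392/(11.6−1) ≈ 37.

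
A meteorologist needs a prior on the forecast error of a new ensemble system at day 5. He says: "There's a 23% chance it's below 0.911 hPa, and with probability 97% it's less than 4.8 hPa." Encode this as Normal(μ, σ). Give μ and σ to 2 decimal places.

μ = 2.01, σ = 1.48

The p-quantile of Normal(μ,σ) is μ + z_p·σ, with z_{0.23} = -0.7388 and z_{0.97} = 1.881.
Eliminate σ: μ = (z₂·x₁ − z₁·x₂)/(z₂ − z₁) = (1.881·0.911 − (-0.7388)·4.8)/2.62 = 2.01.
Then σ = (x₂ − x₁)/(z₂ − z₁) = (4.8 − 0.911)/2.62 = 1.48.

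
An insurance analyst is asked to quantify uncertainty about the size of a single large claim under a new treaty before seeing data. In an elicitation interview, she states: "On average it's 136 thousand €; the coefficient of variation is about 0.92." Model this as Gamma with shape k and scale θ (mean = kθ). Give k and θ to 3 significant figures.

k ≈ 1.18, θ ≈ 115

For Gamma(k, scale θ): mean = kθ, variance = kθ², so CV = 1/√k.
CV = 0.92, hence k = 1/CV² = 1.18.
Then θ = mean/k = 136/1.18 = 115.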